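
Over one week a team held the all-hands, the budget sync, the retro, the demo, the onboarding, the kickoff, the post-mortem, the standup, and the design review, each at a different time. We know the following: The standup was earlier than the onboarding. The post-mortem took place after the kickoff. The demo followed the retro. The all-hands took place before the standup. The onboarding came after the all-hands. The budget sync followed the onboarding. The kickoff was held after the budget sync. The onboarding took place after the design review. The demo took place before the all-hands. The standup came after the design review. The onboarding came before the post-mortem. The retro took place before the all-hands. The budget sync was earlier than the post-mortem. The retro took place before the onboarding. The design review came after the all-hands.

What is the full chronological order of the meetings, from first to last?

The constraints fix every adjacent pair, so only one ordering works:
the retro → the demo → the all-hands → the design review → the standup → the onboarding → the budget sync → the kickoff → the post-mortem.

the retro, the demo, the all-hands, the design review, the standup, the onboarding, the budget sync, the kickoff, the post-mortem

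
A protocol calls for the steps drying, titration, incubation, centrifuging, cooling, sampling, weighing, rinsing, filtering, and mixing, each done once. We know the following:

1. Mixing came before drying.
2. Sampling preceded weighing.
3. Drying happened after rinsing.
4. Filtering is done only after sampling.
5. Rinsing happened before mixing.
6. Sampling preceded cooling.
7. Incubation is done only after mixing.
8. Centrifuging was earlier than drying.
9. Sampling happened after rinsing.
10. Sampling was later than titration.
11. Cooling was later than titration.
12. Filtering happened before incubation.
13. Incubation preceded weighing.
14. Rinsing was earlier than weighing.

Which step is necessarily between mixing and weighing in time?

incubation

Tracing the constraints gives mixing → incubation → weighing, so incubation sits after mixing and before weighing.
No other step is forced both after mixing and before weighing.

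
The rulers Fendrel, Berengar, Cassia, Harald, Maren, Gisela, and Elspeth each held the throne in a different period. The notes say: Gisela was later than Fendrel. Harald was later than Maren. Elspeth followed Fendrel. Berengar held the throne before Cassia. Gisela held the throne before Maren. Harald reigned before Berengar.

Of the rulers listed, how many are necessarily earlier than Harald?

Directly stated before Harald: Maren.
Fendrel reaches Harald via Fendrel → Gisela → Maren → Harald.
Gisela reaches Harald via Gisela → Maren → Harald.
No chain forces Cassia (or any of the others) ahead of Harald.
That's Fendrel, Gisela, and Maren — 3 in all.

3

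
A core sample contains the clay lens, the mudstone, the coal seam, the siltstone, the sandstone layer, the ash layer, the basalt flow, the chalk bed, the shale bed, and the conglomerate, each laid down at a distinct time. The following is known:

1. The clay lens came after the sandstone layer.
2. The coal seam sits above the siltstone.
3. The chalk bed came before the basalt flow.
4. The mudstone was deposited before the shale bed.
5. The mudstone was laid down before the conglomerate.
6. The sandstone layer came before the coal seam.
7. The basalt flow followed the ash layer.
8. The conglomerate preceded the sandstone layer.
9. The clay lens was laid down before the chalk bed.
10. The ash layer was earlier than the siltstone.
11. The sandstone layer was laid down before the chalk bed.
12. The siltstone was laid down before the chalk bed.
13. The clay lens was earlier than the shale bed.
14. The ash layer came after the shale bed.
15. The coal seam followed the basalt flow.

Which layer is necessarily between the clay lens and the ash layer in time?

Tracing the constraints gives the clay lens → the shale bed → the ash layer, so the shale bed sits after the clay lens and before the ash layer.
No other layer is forced both after the clay lens and before the ash layer.

the shale bed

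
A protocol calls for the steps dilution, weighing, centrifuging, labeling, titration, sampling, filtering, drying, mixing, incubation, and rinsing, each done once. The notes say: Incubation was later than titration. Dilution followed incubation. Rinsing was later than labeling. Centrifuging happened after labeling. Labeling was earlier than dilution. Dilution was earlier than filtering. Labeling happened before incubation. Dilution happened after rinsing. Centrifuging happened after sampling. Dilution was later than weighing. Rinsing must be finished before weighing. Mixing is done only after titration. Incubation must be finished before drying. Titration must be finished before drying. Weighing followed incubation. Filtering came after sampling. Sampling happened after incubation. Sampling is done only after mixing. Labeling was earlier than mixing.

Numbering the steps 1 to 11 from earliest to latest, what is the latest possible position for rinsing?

8

Rinsing must come before dilution, filtering, and weighing — 3 steps forced after it.
Everything else can be placed before rinsing in some valid order, so rinsing can sit as late as position 11 − 3 = 8.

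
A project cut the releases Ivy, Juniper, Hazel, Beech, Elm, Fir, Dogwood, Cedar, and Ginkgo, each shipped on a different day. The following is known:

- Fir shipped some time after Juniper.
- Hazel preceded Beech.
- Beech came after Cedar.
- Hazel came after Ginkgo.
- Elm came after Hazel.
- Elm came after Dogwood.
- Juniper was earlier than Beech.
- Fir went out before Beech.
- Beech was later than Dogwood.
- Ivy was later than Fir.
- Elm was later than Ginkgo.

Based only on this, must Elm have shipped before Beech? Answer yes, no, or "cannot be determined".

cannot be determined

No chain of stated constraints runs from Elm to Beech, and none runs from Beech to Elm either.
So the relative order of Elm and Beech is not fixed by the given facts.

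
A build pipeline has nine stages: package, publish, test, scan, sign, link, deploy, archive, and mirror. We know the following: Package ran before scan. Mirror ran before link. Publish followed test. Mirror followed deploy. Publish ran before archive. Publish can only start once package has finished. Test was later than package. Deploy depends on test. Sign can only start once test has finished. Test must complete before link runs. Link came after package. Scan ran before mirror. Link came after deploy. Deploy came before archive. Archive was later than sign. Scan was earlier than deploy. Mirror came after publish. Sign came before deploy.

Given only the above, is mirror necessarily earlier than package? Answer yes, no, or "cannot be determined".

Tracing the constraints gives package → scan → mirror, so package must come before mirror.
That means mirror cannot be before package.

no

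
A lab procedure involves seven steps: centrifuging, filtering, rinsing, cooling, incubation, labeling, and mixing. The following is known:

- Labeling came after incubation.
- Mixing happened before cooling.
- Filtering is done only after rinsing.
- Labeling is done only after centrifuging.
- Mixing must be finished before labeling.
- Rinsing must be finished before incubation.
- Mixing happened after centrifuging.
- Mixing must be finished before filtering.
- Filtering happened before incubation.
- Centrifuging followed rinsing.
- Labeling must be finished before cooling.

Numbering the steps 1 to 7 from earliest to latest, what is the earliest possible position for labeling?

6

Centrifuging, filtering, incubation, mixing, and rinsing must all come before labeling — 5 forced predecessors.
Nothing else is forced ahead of labeling, so its earliest slot is position 5 + 1 = 6.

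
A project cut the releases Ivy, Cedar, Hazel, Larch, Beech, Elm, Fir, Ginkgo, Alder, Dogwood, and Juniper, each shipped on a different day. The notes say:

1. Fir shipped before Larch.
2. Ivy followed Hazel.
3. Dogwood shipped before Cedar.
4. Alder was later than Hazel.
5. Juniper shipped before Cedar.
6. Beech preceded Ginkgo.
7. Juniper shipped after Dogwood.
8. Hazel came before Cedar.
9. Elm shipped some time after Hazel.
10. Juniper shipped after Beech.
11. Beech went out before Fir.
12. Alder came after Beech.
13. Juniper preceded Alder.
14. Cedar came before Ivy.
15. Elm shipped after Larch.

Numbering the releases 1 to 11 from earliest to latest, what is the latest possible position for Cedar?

10

Cedar must come before Ivy — 1 release forced after it.
Everything else can be placed before Cedar in some valid order, so Cedar can sit as late as position 11 − 1 = 10.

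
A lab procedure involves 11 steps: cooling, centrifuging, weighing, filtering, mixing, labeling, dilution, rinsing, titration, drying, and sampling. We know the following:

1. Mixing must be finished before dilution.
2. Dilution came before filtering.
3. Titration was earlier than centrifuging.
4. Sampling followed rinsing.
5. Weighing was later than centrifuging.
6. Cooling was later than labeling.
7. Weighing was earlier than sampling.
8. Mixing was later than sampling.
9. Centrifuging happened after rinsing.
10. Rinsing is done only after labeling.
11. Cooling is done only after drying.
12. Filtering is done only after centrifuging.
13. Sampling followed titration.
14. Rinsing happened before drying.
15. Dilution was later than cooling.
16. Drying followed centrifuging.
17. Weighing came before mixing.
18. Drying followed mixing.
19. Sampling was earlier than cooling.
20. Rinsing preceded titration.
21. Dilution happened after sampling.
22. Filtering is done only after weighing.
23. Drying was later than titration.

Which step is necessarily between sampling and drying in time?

Tracing the constraints gives sampling → mixing → drying, so mixing sits after sampling and before drying.
No other step is forced both after sampling and before drying.

mixing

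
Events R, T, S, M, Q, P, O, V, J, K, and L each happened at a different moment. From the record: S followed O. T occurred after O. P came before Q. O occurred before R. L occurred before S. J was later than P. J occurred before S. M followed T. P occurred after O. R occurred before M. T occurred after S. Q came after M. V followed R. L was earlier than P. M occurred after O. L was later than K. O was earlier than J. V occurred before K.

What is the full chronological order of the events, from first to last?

O, R, V, K, L, P, J, S, T, M, Q

The constraints fix every adjacent pair, so only one ordering works:
O → R → V → K → L → P → J → S → T → M → Q.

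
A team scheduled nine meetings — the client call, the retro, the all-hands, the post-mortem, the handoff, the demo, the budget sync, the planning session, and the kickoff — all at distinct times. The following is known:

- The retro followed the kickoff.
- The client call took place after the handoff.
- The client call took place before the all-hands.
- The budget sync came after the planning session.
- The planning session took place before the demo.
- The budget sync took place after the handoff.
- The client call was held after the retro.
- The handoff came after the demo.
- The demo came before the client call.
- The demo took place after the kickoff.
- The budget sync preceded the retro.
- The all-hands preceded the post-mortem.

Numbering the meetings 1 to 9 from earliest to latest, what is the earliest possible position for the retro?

6

The budget sync, the demo, the handoff, the kickoff, and the planning session must all come before the retro — 5 forced predecessors.
Nothing else is forced ahead of the retro, so its earliest slot is position 5 + 1 = 6.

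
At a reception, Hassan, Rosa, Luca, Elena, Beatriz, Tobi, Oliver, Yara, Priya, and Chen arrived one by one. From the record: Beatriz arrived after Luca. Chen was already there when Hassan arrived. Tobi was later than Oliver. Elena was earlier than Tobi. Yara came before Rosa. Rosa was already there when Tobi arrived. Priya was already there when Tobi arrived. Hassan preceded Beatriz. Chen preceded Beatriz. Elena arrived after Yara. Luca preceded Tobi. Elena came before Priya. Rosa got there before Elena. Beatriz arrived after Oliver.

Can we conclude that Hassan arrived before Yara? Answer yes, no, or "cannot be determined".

No chain of stated constraints runs from Hassan to Yara, and none runs from Yara to Hassan either.
So the relative order of Hassan and Yara is not fixed by the given facts.

cannot be determined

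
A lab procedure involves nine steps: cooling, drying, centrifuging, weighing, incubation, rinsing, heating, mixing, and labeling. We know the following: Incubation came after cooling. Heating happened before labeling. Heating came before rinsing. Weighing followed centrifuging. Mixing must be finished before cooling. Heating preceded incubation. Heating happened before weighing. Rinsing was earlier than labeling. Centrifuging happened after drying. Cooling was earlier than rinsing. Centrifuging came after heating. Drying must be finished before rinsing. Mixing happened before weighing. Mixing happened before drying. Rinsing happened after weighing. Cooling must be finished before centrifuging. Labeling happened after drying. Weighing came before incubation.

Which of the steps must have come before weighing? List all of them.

centrifuging, cooling, drying, heating, mixing

Directly stated before weighing: centrifuging, heating, and mixing.
Cooling reaches weighing via cooling → centrifuging → weighing.
Drying reaches weighing via drying → centrifuging → weighing.
No chain forces incubation (or any of the others) ahead of weighing.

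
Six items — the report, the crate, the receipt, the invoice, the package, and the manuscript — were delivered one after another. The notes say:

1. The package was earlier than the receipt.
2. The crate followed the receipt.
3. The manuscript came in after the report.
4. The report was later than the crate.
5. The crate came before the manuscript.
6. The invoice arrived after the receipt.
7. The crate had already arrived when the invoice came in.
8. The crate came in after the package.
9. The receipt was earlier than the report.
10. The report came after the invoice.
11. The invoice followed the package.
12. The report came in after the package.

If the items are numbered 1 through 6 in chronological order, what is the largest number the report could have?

The report must come before the manuscript — 1 item forced after it.
Everything else can be placed before the report in some valid order, so the report can sit as late as position 6 − 1 = 5.

5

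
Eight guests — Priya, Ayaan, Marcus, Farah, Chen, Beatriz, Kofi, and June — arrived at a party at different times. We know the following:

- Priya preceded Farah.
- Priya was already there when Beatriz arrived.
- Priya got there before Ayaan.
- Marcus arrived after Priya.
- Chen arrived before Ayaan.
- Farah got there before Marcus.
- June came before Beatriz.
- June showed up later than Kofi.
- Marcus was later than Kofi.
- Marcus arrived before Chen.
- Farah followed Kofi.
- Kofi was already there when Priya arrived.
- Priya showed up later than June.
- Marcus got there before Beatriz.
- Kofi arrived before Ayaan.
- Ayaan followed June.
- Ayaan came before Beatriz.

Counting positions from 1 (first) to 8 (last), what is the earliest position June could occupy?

2

Kofi must come before June — 1 forced predecessor.
Nothing else is forced ahead of June, so their earliest slot is position 1 + 1 = 2.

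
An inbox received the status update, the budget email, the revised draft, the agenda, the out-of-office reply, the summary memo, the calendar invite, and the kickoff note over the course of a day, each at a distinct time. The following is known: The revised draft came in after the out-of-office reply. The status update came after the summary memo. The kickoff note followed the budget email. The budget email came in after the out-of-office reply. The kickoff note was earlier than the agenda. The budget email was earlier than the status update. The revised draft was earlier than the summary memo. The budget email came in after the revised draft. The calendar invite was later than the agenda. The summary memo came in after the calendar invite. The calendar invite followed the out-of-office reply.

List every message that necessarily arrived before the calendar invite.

the agenda, the budget email, the kickoff note, the out-of-office reply, the revised draft

Directly stated before the calendar invite: the agenda and the out-of-office reply.
The budget email reaches the calendar invite via the budget email → the kickoff note → the agenda → the calendar invite.
The kickoff note reaches the calendar invite via the kickoff note → the agenda → the calendar invite.
The revised draft reaches the calendar invite via the revised draft → the budget email → the kickoff note → the agenda → the calendar invite.
No chain forces the summary memo (or any of the others) ahead of the calendar invite.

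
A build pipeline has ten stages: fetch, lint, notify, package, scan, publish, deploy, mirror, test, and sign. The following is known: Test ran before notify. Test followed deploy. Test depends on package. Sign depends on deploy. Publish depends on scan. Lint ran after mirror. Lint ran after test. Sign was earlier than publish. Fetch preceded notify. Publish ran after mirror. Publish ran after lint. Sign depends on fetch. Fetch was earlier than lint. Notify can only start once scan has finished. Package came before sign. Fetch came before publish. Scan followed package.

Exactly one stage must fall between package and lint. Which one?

test

Tracing the constraints gives package → test → lint, so test sits after package and before lint.
No other stage is forced both after package and before lint.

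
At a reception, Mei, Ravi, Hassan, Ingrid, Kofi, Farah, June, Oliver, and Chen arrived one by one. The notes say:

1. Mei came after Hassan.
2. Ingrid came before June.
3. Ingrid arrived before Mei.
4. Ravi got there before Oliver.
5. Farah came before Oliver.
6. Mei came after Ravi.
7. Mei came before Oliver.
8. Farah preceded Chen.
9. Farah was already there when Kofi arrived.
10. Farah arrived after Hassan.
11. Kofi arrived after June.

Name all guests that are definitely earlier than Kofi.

Farah, Hassan, Ingrid, June

Directly stated before Kofi: Farah and June.
Hassan reaches Kofi via Hassan → Farah → Kofi.
Ingrid reaches Kofi via Ingrid → June → Kofi.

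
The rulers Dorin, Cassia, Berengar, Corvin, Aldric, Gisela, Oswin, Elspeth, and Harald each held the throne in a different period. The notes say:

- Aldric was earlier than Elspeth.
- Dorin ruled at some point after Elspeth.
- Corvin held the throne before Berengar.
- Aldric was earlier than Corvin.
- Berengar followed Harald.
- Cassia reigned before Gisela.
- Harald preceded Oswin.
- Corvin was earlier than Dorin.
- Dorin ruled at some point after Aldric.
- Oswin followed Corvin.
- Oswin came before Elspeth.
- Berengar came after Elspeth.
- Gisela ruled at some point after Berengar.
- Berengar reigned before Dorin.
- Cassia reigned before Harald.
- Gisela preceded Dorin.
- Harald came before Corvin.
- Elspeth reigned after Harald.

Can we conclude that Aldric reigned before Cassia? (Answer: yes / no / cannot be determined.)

No chain of stated constraints runs from Aldric to Cassia, and none runs from Cassia to Aldric either.
So the relative order of Aldric and Cassia is not fixed by the given facts.

cannot be determined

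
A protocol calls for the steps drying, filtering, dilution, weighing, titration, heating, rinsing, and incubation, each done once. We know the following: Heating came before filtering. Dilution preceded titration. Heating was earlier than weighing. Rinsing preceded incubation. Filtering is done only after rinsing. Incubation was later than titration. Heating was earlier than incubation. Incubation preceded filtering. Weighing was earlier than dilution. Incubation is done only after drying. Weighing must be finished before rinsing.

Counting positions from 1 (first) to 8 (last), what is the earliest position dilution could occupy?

Heating and weighing must both come before dilution — 2 forced predecessors.
Nothing else is forced ahead of dilution, so its earliest slot is position 2 + 1 = 3.

3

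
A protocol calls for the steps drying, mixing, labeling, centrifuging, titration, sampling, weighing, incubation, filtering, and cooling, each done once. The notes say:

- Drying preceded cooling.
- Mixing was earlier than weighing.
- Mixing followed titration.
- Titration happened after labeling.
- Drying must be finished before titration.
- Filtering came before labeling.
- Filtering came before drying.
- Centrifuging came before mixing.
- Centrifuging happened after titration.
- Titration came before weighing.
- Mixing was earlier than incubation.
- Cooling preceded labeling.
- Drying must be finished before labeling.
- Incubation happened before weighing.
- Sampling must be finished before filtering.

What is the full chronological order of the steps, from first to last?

sampling, filtering, drying, cooling, labeling, titration, centrifuging, mixing, incubation, weighing

The constraints fix every adjacent pair, so only one ordering works:
sampling → filtering → drying → cooling → labeling → titration → centrifuging → mixing → incubation → weighing.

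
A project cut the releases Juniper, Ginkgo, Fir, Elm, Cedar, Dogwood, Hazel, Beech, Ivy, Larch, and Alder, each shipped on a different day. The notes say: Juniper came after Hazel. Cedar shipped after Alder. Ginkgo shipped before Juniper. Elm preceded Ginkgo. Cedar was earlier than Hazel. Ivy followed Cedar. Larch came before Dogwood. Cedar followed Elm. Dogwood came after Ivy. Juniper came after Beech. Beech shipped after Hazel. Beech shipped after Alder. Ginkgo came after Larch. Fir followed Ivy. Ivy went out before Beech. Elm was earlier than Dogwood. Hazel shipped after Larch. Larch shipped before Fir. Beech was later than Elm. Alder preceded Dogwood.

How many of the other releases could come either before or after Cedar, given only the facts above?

2

Forced before Cedar: Alder and Elm; forced after Cedar: Beech, Dogwood, Fir, Hazel, Ivy, and Juniper.
That leaves Ginkgo and Larch with no forced order relative to Cedar — 2.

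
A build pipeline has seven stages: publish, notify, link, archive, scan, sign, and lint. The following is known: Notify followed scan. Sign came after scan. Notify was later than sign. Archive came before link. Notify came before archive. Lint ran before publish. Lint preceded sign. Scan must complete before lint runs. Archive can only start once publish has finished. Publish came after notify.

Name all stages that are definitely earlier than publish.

Directly stated before publish: lint and notify.
Scan reaches publish via scan → notify → publish.
Sign reaches publish via sign → notify → publish.

lint, notify, scan, sign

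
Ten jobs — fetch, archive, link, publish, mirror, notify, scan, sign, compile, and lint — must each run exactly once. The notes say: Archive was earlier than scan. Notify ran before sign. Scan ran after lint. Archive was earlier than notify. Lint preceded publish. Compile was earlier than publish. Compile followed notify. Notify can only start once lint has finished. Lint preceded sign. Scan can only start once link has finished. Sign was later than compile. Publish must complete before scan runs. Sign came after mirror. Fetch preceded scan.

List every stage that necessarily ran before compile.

Directly stated before compile: notify.
Archive reaches compile via archive → notify → compile.
Lint reaches compile via lint → notify → compile.
No chain forces link (or any of the others) ahead of compile.

archive, lint, notify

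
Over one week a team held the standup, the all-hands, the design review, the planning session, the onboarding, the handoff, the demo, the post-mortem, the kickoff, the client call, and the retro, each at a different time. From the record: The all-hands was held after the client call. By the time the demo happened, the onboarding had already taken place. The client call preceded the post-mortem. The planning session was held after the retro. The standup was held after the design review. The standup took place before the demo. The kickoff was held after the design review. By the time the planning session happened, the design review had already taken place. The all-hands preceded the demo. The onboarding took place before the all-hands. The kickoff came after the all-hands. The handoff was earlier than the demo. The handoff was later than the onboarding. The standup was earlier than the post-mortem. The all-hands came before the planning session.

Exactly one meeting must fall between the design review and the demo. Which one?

the standup

Tracing the constraints gives the design review → the standup → the demo, so the standup sits after the design review and before the demo.
No other meeting is forced both after the design review and before the demo.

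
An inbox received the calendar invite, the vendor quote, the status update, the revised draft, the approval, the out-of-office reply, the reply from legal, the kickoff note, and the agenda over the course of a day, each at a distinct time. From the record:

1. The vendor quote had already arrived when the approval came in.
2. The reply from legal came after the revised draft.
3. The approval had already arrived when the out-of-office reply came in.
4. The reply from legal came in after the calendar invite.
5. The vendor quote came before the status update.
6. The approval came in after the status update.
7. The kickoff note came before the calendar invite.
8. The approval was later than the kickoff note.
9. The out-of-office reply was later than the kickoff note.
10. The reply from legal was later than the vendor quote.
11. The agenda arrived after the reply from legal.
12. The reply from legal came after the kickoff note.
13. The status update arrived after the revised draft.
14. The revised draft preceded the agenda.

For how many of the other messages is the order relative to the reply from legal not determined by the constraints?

Forced before the reply from legal: the calendar invite, the kickoff note, the revised draft, and the vendor quote; forced after the reply from legal: the agenda.
That leaves the approval, the out-of-office reply, and the status update with no forced order relative to the reply from legal — 3.

3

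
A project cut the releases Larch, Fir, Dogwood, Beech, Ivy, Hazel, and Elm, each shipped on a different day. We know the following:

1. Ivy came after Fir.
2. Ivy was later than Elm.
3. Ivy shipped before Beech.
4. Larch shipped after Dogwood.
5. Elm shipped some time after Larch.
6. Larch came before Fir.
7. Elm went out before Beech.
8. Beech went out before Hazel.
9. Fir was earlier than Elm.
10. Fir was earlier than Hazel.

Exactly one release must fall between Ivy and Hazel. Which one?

Beech

Tracing the constraints gives Ivy → Beech → Hazel, so Beech sits after Ivy and before Hazel.
No other release is forced both after Ivy and before Hazel.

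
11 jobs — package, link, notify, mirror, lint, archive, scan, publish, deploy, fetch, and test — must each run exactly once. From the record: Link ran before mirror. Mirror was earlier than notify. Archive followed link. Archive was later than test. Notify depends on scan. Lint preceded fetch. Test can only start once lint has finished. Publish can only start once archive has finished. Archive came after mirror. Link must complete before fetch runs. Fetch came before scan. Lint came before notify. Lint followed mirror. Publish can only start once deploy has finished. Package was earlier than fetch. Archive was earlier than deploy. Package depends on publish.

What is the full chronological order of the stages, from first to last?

The constraints fix every adjacent pair, so only one ordering works:
link → mirror → lint → test → archive → deploy → publish → package → fetch → scan → notify.

link, mirror, lint, test, archive, deploy, publish, package, fetch, scan, notify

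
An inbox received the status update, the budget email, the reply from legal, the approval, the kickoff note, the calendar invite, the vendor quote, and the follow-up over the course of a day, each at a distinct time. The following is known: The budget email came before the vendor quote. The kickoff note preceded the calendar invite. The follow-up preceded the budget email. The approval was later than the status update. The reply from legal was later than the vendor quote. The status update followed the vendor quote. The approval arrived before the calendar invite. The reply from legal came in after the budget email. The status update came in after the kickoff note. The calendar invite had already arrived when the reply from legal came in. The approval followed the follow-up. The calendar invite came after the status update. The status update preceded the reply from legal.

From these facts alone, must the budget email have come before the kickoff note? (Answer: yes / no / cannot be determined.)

No chain of stated constraints runs from the budget email to the kickoff note, and none runs from the kickoff note to the budget email either.
So the relative order of the budget email and the kickoff note is not fixed by the given facts.

cannot be determined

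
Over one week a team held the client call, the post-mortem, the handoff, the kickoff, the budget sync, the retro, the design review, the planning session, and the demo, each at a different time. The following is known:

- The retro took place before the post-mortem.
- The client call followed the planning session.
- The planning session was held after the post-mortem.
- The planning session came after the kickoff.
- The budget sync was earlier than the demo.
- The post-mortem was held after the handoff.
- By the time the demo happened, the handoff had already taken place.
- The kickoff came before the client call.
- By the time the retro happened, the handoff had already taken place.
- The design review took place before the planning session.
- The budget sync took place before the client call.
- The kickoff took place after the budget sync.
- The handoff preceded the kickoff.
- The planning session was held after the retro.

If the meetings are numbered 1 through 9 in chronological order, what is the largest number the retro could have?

The retro must come before the client call, the planning session, and the post-mortem — 3 meetings forced after it.
Everything else can be placed before the retro in some valid order, so the retro can sit as late as position 9 − 3 = 6.

6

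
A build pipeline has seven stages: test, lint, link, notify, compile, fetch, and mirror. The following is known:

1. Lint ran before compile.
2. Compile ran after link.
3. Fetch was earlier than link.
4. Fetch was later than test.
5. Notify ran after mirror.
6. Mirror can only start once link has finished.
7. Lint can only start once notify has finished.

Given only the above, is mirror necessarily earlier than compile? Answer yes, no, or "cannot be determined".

Chain the constraints: mirror → notify → lint → compile. Each link is directly stated, so mirror comes before compile.

yes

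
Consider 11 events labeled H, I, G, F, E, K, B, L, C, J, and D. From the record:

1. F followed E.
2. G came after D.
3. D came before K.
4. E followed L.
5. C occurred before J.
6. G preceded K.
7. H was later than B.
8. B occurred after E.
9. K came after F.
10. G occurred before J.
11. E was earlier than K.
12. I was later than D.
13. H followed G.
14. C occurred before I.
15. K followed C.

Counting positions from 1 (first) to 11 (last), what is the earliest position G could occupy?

D must come before G — 1 forced predecessor.
Nothing else is forced ahead of G, so its earliest slot is position 1 + 1 = 2.

2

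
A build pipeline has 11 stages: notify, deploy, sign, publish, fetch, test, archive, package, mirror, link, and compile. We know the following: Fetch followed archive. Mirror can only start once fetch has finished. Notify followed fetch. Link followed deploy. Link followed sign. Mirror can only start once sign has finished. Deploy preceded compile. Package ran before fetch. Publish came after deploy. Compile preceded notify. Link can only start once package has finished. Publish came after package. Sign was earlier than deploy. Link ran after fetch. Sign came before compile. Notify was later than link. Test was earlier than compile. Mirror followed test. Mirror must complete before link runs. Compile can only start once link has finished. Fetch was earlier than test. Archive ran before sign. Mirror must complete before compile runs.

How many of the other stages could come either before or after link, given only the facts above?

1

Forced before link: archive, deploy, fetch, mirror, package, sign, and test; forced after link: compile and notify.
That leaves publish with no forced order relative to link — 1.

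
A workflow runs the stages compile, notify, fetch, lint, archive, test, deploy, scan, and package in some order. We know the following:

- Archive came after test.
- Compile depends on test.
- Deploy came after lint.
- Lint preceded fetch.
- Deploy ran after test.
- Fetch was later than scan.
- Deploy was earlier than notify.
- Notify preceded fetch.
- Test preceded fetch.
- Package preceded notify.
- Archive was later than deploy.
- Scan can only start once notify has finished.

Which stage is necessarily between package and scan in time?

Tracing the constraints gives package → notify → scan, so notify sits after package and before scan.
No other stage is forced both after package and before scan.

notify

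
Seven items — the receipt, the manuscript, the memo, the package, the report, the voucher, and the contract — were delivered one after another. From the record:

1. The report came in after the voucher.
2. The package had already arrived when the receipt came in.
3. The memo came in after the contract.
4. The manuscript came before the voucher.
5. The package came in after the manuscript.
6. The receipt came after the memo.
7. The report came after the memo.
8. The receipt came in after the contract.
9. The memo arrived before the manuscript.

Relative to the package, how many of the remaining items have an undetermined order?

2

Forced before the package: the contract, the manuscript, and the memo; forced after the package: the receipt.
That leaves the report and the voucher with no forced order relative to the package — 2.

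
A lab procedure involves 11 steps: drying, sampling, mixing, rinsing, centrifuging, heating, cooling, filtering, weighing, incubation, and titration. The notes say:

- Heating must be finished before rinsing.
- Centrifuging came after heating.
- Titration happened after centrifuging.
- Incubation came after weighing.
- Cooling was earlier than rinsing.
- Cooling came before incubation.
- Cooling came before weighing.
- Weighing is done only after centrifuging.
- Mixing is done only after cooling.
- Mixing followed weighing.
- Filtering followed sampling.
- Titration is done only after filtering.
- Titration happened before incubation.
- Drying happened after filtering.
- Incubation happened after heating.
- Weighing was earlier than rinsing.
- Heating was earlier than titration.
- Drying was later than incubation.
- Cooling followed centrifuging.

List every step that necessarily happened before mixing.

Directly stated before mixing: cooling and weighing.
Centrifuging reaches mixing via centrifuging → cooling → mixing.
Heating reaches mixing via heating → centrifuging → cooling → mixing.
No chain forces incubation (or any of the others) ahead of mixing.

centrifuging, cooling, heating, weighing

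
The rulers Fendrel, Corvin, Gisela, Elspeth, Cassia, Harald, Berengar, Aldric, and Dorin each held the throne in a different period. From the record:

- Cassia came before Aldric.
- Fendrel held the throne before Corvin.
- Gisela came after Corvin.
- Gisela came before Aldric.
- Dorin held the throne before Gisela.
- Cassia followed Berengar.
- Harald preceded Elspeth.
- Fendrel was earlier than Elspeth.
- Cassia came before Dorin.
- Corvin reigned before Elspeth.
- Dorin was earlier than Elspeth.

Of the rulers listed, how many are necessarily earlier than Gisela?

5

Directly stated before Gisela: Corvin and Dorin.
Berengar reaches Gisela via Berengar → Cassia → Dorin → Gisela.
Cassia reaches Gisela via Cassia → Dorin → Gisela.
Fendrel reaches Gisela via Fendrel → Corvin → Gisela.
No chain forces Aldric (or any of the others) ahead of Gisela.
That's Berengar, Cassia, Corvin, Dorin, and Fendrel — 5 in all.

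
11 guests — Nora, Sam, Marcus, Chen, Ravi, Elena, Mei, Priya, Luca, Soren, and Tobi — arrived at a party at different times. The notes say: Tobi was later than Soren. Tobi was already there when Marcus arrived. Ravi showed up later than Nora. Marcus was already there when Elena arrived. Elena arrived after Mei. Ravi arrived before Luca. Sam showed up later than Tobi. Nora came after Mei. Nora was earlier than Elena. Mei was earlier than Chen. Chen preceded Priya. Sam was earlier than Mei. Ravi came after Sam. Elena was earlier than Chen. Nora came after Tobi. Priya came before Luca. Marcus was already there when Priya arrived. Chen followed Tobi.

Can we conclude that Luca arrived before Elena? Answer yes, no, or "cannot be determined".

Tracing the constraints gives Elena → Chen → Priya → Luca, so Elena must come before Luca.
That means Luca cannot be before Elena.

no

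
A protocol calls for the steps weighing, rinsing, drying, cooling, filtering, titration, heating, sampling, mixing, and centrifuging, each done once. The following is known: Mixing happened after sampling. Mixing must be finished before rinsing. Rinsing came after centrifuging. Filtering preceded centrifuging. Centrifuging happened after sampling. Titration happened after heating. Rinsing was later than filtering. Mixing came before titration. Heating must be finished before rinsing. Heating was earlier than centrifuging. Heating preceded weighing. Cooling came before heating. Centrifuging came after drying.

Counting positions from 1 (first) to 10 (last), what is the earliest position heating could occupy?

2

Cooling must come before heating — 1 forced predecessor.
Nothing else is forced ahead of heating, so its earliest slot is position 1 + 1 = 2.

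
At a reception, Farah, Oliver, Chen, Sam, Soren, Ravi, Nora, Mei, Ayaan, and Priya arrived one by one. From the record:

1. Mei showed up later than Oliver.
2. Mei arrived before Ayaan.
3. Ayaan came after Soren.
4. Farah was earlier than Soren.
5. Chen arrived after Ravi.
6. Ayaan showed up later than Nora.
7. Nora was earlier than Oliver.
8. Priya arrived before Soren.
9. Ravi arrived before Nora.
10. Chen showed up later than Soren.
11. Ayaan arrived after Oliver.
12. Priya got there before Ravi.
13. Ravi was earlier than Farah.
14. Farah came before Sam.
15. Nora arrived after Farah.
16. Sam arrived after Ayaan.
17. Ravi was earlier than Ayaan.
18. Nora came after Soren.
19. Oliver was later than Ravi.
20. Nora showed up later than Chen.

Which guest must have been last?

Sam

Every other guest has a chain of constraints placing them before Sam, so Sam is last.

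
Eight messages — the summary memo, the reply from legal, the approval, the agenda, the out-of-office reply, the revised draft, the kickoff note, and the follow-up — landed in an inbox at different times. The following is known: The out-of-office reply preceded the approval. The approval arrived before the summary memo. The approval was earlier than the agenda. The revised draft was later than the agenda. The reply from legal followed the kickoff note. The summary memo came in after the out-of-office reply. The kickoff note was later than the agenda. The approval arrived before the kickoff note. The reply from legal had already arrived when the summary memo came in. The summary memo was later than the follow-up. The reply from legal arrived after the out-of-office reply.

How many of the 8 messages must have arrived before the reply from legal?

Directly stated before the reply from legal: the kickoff note and the out-of-office reply.
The agenda reaches the reply from legal via the agenda → the kickoff note → the reply from legal.
The approval reaches the reply from legal via the approval → the kickoff note → the reply from legal.
No chain forces the follow-up (or any of the others) ahead of the reply from legal.
That's the agenda, the approval, the kickoff note, and the out-of-office reply — 4 in all.

4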